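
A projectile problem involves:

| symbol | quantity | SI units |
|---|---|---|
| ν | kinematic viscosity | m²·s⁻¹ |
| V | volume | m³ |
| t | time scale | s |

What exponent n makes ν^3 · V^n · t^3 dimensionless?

-2

Balance the L exponent: (3)·n from V, plus 3·(2) + 3·(0) = 6 from the rest, must sum to zero.
3n + 6 = 0, so n = -2.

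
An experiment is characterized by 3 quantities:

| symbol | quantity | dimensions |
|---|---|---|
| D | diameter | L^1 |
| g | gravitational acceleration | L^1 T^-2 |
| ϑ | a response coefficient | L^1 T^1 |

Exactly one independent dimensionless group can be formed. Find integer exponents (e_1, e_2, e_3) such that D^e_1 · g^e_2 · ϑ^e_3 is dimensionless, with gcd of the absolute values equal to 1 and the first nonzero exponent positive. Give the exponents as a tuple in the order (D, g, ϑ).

(3, -1, -2)

L: e_1·(1) + e_2·(1) + e_3·(1) = 0
T: e_1·(0) + e_2·(-2) + e_3·(1) = 0
Solving this homogeneous linear system for the smallest-integer solution (first nonzero entry positive) gives (3, -1, -2).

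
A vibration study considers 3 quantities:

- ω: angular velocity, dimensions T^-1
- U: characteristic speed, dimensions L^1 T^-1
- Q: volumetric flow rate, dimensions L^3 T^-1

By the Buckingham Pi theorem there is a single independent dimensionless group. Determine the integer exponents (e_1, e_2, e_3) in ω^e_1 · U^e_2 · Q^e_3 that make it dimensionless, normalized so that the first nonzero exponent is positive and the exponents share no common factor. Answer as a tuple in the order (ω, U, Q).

L: e_1·(0) + e_2·(1) + e_3·(3) = 0
T: e_1·(-1) + e_2·(-1) + e_3·(-1) = 0
Solving this homogeneous linear system for the smallest-integer solution (first nonzero entry positive) gives (2, -3, 1).

(2, -3, 1)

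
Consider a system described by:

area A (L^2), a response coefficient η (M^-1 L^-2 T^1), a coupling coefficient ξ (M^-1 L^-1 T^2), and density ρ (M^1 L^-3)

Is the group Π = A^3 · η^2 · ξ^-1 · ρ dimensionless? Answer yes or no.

yes

Sum the exponent of each base dimension across the product:
  M: 3·[A]_M + 2·[η]_M − [ξ]_M + [ρ]_M = 3·(0) + 2·(-1) − (-1) + (1) = 0
  L: 3·[A]_L + 2·[η]_L − [ξ]_L + [ρ]_L = 3·(2) + 2·(-2) − (-1) + (-3) = 0
  T: 3·[A]_T + 2·[η]_T − [ξ]_T + [ρ]_T = 3·(0) + 2·(1) − (2) + (0) = 0
All base exponents vanish — dimensionless.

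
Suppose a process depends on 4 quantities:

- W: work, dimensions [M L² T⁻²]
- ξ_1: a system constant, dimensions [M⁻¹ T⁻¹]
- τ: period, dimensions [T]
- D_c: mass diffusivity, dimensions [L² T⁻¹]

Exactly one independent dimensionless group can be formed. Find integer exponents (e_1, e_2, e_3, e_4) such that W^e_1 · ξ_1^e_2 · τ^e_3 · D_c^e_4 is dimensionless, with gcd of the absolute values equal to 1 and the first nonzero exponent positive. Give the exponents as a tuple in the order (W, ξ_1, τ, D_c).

M: e_1·(1) + e_2·(-1) + e_3·(0) + e_4·(0) = 0
L: e_1·(2) + e_2·(0) + e_3·(0) + e_4·(2) = 0
T: e_1·(-2) + e_2·(-1) + e_3·(1) + e_4·(-1) = 0
Solving this homogeneous linear system for the smallest-integer solution (first nonzero entry positive) gives (1, 1, 2, -1).

(1, 1, 2, -1)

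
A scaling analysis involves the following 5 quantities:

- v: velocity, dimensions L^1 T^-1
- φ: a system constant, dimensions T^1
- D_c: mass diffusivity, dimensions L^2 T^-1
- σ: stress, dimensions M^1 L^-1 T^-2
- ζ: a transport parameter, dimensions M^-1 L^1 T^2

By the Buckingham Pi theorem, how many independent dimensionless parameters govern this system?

2

There are 5 variables and 3 base dimensions (M, L, T).
The dimension matrix has rank 3.
Independent dimensionless groups: 5 − 3 = 2.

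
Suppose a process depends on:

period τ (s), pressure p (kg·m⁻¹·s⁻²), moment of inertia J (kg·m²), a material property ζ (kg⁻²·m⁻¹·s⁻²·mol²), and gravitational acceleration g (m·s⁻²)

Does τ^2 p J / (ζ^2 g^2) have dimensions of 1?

Sum the exponent of each base dimension across the product:
  M: 2·[τ]_M + [p]_M + [J]_M − 2·[ζ]_M − 2·[g]_M = 2·(0) + (1) + (1) − 2·(-2) − 2·(0) = 6
  L: 2·[τ]_L + [p]_L + [J]_L − 2·[ζ]_L − 2·[g]_L = 2·(0) + (-1) + (2) − 2·(-1) − 2·(1) = 1
  T: 2·[τ]_T + [p]_T + [J]_T − 2·[ζ]_T − 2·[g]_T = 2·(1) + (-2) + (0) − 2·(-2) − 2·(-2) = 8
  N: 2·[τ]_N + [p]_N + [J]_N − 2·[ζ]_N − 2·[g]_N = 2·(0) + (0) + (0) − 2·(2) − 2·(0) = -4
Net dimensions [M⁶ L T⁸ N⁻⁴] ≠ [1] — not dimensionless.

no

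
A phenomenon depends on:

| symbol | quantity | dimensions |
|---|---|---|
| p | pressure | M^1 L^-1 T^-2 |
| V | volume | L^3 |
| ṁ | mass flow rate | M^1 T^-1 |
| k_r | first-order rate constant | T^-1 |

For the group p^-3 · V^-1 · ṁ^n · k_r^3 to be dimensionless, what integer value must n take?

3

Balance the M exponent: (1)·n from ṁ, plus −3·(1) − (0) + 3·(0) = -3 from the rest, must sum to zero.
n − 3 = 0, so n = 3.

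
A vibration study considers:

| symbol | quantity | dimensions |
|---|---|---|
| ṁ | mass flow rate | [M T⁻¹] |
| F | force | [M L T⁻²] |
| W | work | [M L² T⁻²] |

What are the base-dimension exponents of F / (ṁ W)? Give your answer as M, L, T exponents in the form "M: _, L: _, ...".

Collect each base-dimension exponent across the product:
  M: −(1) + (1) − (1) = -1
  L: −(0) + (1) − (2) = -1
  T: −(-1) + (-2) − (-2) = 1
So the dimensions are [M⁻¹ L⁻¹ T].

M: -1, L: -1, T: 1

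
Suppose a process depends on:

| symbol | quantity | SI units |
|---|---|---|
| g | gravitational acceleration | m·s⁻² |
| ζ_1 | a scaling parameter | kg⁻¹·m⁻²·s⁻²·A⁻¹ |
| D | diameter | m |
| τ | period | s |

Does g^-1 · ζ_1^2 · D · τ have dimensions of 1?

no

Sum the exponent of each base dimension across the product:
  M: −[g]_M + 2·[ζ_1]_M + [D]_M + [τ]_M = −(0) + 2·(-1) + (0) + (0) = -2
  L: −[g]_L + 2·[ζ_1]_L + [D]_L + [τ]_L = −(1) + 2·(-2) + (1) + (0) = -4
  T: −[g]_T + 2·[ζ_1]_T + [D]_T + [τ]_T = −(-2) + 2·(-2) + (0) + (1) = -1
  I: −[g]_I + 2·[ζ_1]_I + [D]_I + [τ]_I = −(0) + 2·(-1) + (0) + (0) = -2
Net dimensions [M⁻² L⁻⁴ T⁻¹ I⁻²] ≠ [1] — not dimensionless.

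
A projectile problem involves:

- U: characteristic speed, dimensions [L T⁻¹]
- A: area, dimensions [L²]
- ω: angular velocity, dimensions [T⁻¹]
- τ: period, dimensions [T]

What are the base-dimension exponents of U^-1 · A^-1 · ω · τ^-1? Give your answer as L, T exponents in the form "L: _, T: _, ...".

L: -3, T: -1

Collect each base-dimension exponent across the product:
  L: −(1) − (2) + (0) − (0) = -3
  T: −(-1) − (0) + (-1) − (1) = -1
So the dimensions are [L⁻³ T⁻¹].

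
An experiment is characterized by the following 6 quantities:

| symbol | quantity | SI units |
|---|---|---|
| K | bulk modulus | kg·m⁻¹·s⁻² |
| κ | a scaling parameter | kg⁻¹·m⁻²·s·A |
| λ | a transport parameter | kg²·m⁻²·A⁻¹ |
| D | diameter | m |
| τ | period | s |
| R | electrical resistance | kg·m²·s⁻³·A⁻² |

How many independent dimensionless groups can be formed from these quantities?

There are 6 variables and 4 base dimensions (M, L, T, I).
The dimension matrix has rank 4.
Independent dimensionless groups: 6 − 4 = 2.

2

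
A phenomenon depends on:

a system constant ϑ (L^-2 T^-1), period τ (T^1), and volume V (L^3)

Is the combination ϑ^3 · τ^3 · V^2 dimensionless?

Sum the exponent of each base dimension across the product:
  L: 3·[ϑ]_L + 3·[τ]_L + 2·[V]_L = 3·(-2) + 3·(0) + 2·(3) = 0
  T: 3·[ϑ]_T + 3·[τ]_T + 2·[V]_T = 3·(-1) + 3·(1) + 2·(0) = 0
All base exponents vanish — dimensionless.

yes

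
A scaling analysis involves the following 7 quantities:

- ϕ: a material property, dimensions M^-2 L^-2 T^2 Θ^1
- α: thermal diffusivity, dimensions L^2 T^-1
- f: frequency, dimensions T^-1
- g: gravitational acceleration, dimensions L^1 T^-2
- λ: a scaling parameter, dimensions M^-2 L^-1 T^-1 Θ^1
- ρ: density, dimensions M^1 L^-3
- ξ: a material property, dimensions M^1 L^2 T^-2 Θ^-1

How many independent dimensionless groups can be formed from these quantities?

There are 7 variables and 4 base dimensions (M, L, T, Θ).
The dimension matrix has rank 4.
Independent dimensionless groups: 7 − 4 = 3.

3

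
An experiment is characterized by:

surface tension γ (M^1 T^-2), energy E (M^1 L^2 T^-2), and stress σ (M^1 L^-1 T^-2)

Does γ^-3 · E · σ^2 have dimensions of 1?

Sum the exponent of each base dimension across the product:
  M: −3·[γ]_M + [E]_M + 2·[σ]_M = −3·(1) + (1) + 2·(1) = 0
  L: −3·[γ]_L + [E]_L + 2·[σ]_L = −3·(0) + (2) + 2·(-1) = 0
  T: −3·[γ]_T + [E]_T + 2·[σ]_T = −3·(-2) + (-2) + 2·(-2) = 0
  Θ: −3·[γ]_Θ + [E]_Θ + 2·[σ]_Θ = −3·(0) + (0) + 2·(0) = 0
All base exponents vanish — dimensionless.

yes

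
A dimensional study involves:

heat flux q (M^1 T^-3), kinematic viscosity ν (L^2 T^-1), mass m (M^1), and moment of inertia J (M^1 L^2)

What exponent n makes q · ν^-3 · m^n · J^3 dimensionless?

-4

Balance the M exponent: (1)·n from m, plus (1) − 3·(0) + 3·(1) = 4 from the rest, must sum to zero.
n + 4 = 0, so n = -4.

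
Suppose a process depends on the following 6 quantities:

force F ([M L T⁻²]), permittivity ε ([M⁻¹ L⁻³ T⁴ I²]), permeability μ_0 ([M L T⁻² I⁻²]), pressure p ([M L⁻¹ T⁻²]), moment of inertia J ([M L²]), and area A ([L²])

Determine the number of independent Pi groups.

There are 6 variables and 4 base dimensions (M, L, T, I).
The dimension matrix has rank 4.
Independent dimensionless groups: 6 − 4 = 2.

2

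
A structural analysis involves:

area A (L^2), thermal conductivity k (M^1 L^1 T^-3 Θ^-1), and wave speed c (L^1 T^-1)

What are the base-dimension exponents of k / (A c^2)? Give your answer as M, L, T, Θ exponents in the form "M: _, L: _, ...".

Collect each base-dimension exponent across the product:
  M: −(0) + (1) − 2·(0) = 1
  L: −(2) + (1) − 2·(1) = -3
  T: −(0) + (-3) − 2·(-1) = -1
  Θ: −(0) + (-1) − 2·(0) = -1
So the dimensions are [M L⁻³ T⁻¹ Θ⁻¹].

M: 1, L: -3, T: -1, Θ: -1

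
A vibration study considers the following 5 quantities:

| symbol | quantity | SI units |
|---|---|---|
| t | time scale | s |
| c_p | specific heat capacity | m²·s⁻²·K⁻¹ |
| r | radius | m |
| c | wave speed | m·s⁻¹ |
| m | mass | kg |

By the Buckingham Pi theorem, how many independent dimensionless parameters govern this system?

1

There are 5 variables and 4 base dimensions (M, L, T, Θ).
The dimension matrix has rank 4.
Independent dimensionless groups: 5 − 4 = 1.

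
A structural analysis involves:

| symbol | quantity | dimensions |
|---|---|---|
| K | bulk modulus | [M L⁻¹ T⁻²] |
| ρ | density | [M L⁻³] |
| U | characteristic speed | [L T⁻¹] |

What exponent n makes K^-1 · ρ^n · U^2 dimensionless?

1

Balance the M exponent: (1)·n from ρ, plus −(1) + 2·(0) = -1 from the rest, must sum to zero.
n − 1 = 0, so n = 1.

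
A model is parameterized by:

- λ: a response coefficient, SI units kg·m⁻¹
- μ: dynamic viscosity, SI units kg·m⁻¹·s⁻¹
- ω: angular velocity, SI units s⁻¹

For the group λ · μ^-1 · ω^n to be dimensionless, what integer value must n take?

Balance the T exponent: (-1)·n from ω, plus (0) − (-1) = 1 from the rest, must sum to zero.
−n + 1 = 0, so n = 1.

1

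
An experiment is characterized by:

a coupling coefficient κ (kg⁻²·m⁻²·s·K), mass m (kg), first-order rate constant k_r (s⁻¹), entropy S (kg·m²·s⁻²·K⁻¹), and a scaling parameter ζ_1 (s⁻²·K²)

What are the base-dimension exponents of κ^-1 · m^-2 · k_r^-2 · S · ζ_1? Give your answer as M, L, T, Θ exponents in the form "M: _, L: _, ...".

M: 1, L: 4, T: -3, Θ: 0

Collect each base-dimension exponent across the product:
  M: −(-2) − 2·(1) − 2·(0) + (1) + (0) = 1
  L: −(-2) − 2·(0) − 2·(0) + (2) + (0) = 4
  T: −(1) − 2·(0) − 2·(-1) + (-2) + (-2) = -3
  Θ: −(1) − 2·(0) − 2·(0) + (-1) + (2) = 0
So the dimensions are [M L⁴ T⁻³].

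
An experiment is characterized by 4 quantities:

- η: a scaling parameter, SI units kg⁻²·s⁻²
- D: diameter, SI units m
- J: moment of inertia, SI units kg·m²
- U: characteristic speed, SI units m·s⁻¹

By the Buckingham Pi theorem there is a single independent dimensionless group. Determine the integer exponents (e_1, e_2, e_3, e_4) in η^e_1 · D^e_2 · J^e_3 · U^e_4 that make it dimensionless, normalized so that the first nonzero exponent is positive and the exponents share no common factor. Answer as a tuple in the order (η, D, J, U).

M: e_1·(-2) + e_2·(0) + e_3·(1) + e_4·(0) = 0
L: e_1·(0) + e_2·(1) + e_3·(2) + e_4·(1) = 0
T: e_1·(-2) + e_2·(0) + e_3·(0) + e_4·(-1) = 0
Solving this homogeneous linear system for the smallest-integer solution (first nonzero entry positive) gives (1, -2, 2, -2).

(1, -2, 2, -2)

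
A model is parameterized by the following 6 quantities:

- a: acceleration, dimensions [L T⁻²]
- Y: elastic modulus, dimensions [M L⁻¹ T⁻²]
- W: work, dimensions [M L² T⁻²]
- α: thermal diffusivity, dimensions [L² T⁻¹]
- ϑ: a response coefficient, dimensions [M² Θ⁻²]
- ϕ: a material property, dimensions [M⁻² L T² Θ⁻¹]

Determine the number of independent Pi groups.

There are 6 variables and 4 base dimensions (M, L, T, Θ).
The dimension matrix has rank 4.
Independent dimensionless groups: 6 − 4 = 2.

2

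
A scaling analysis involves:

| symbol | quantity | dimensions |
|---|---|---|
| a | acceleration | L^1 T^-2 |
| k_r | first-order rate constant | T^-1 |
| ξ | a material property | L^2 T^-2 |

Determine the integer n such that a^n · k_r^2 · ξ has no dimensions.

-2

Balance the L exponent: (1)·n from a, plus 2·(0) + (2) = 2 from the rest, must sum to zero.
n + 2 = 0, so n = -2.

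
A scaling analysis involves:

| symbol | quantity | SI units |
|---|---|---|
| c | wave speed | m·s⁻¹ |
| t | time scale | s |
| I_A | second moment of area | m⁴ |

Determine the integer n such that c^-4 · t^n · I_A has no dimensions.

Balance the T exponent: (1)·n from t, plus −4·(-1) + (0) = 4 from the rest, must sum to zero.
n + 4 = 0, so n = -4.

-4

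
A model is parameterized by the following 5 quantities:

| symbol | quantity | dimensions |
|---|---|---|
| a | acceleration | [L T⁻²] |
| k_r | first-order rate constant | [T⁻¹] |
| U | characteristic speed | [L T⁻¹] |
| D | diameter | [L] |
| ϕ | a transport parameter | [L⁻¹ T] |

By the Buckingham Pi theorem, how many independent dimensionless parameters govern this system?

3

There are 5 variables and 2 base dimensions (L, T).
The dimension matrix has rank 2.
Independent dimensionless groups: 5 − 2 = 3.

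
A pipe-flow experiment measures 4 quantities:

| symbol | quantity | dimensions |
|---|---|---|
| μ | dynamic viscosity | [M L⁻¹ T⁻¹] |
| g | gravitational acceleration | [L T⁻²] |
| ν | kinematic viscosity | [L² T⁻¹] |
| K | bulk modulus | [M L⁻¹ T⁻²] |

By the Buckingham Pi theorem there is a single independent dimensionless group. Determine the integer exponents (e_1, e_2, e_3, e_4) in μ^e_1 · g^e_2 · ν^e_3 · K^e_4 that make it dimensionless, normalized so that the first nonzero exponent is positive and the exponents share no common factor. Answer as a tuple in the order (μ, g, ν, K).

(3, 2, -1, -3)

M: e_1·(1) + e_2·(0) + e_3·(0) + e_4·(1) = 0
L: e_1·(-1) + e_2·(1) + e_3·(2) + e_4·(-1) = 0
T: e_1·(-1) + e_2·(-2) + e_3·(-1) + e_4·(-2) = 0
Solving this homogeneous linear system for the smallest-integer solution (first nonzero entry positive) gives (3, 2, -1, -3).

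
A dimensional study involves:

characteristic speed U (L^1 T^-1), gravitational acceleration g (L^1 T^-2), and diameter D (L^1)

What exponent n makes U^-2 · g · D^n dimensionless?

1

Balance the L exponent: (1)·n from D, plus −2·(1) + (1) = -1 from the rest, must sum to zero.
n − 1 = 0, so n = 1.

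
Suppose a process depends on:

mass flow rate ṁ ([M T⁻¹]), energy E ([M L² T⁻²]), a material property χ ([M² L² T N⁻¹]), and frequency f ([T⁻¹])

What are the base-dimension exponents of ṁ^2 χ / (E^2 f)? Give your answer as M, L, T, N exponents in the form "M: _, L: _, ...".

Collect each base-dimension exponent across the product:
  M: 2·(1) − 2·(1) + (2) − (0) = 2
  L: 2·(0) − 2·(2) + (2) − (0) = -2
  T: 2·(-1) − 2·(-2) + (1) − (-1) = 4
  N: 2·(0) − 2·(0) + (-1) − (0) = -1
So the dimensions are [M² L⁻² T⁴ N⁻¹].

M: 2, L: -2, T: 4, N: -1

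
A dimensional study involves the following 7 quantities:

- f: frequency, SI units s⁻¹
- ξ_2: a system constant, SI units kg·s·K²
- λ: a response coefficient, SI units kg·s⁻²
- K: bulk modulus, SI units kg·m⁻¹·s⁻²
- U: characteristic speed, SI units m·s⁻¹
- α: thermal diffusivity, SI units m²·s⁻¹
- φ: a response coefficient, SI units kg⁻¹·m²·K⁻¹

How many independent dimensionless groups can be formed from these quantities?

There are 7 variables and 4 base dimensions (M, L, T, Θ).
The dimension matrix has rank 4.
Independent dimensionless groups: 7 − 4 = 3.

3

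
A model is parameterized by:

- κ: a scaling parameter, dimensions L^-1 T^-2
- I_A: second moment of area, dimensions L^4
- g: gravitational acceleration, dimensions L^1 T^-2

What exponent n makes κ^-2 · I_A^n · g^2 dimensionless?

-1

Balance the L exponent: (4)·n from I_A, plus −2·(-1) + 2·(1) = 4 from the rest, must sum to zero.
4n + 4 = 0, so n = -1.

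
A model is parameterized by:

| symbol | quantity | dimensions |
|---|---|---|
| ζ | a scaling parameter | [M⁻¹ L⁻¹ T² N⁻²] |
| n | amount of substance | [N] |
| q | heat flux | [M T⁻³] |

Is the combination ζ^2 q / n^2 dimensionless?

no

Sum the exponent of each base dimension across the product:
  M: 2·[ζ]_M − 2·[n]_M + [q]_M = 2·(-1) − 2·(0) + (1) = -1
  L: 2·[ζ]_L − 2·[n]_L + [q]_L = 2·(-1) − 2·(0) + (0) = -2
  T: 2·[ζ]_T − 2·[n]_T + [q]_T = 2·(2) − 2·(0) + (-3) = 1
  N: 2·[ζ]_N − 2·[n]_N + [q]_N = 2·(-2) − 2·(1) + (0) = -6
Net dimensions [M⁻¹ L⁻² T N⁻⁶] ≠ [1] — not dimensionless.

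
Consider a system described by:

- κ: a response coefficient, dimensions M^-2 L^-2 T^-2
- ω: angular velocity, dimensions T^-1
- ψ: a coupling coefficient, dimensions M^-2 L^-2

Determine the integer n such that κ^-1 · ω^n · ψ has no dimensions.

Balance the T exponent: (-1)·n from ω, plus −(-2) + (0) = 2 from the rest, must sum to zero.
−n + 2 = 0, so n = 2.

2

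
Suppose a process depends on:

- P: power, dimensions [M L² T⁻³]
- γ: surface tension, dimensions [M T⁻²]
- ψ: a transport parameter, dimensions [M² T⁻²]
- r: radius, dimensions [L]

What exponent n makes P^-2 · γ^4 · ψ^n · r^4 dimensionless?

-1

Balance the M exponent: (2)·n from ψ, plus −2·(1) + 4·(1) + 4·(0) = 2 from the rest, must sum to zero.
2n + 2 = 0, so n = -1.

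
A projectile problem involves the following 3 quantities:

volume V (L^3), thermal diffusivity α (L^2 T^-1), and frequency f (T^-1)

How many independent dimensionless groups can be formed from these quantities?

There are 3 variables and 2 base dimensions (L, T).
The dimension matrix has rank 2.
Independent dimensionless groups: 3 − 2 = 1.

1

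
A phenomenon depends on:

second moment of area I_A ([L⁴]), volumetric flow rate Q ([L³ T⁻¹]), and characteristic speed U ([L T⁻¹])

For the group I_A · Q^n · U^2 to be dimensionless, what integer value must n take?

Balance the L exponent: (3)·n from Q, plus (4) + 2·(1) = 6 from the rest, must sum to zero.
3n + 6 = 0, so n = -2.

-2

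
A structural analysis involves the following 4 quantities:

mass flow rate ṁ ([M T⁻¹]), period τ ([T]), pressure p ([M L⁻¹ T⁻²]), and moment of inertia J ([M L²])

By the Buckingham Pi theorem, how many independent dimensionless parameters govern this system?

There are 4 variables and 3 base dimensions (M, L, T).
The dimension matrix has rank 3.
Independent dimensionless groups: 4 − 3 = 1.

1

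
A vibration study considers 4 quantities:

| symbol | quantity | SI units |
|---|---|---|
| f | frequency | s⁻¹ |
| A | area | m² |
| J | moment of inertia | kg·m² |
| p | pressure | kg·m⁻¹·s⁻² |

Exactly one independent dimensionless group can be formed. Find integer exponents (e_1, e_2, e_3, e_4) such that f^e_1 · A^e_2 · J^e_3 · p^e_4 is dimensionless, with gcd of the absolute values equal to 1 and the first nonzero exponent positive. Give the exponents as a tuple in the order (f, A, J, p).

M: e_1·(0) + e_2·(0) + e_3·(1) + e_4·(1) = 0
L: e_1·(0) + e_2·(2) + e_3·(2) + e_4·(-1) = 0
T: e_1·(-1) + e_2·(0) + e_3·(0) + e_4·(-2) = 0
Solving this homogeneous linear system for the smallest-integer solution (first nonzero entry positive) gives (4, -3, 2, -2).

(4, -3, 2, -2)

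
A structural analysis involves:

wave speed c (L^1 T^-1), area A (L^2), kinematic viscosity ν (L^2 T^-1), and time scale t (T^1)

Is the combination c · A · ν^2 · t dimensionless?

no

Sum the exponent of each base dimension across the product:
  L: [c]_L + [A]_L + 2·[ν]_L + [t]_L = (1) + (2) + 2·(2) + (0) = 7
  T: [c]_T + [A]_T + 2·[ν]_T + [t]_T = (-1) + (0) + 2·(-1) + (1) = -2
Net dimensions [L⁷ T⁻²] ≠ [1] — not dimensionless.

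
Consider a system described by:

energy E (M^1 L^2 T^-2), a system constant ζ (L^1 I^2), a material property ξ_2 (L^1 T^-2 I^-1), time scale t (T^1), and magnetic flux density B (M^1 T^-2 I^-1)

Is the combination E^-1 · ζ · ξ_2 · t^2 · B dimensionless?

Sum the exponent of each base dimension across the product:
  M: −[E]_M + [ζ]_M + [ξ_2]_M + 2·[t]_M + [B]_M = −(1) + (0) + (0) + 2·(0) + (1) = 0
  L: −[E]_L + [ζ]_L + [ξ_2]_L + 2·[t]_L + [B]_L = −(2) + (1) + (1) + 2·(0) + (0) = 0
  T: −[E]_T + [ζ]_T + [ξ_2]_T + 2·[t]_T + [B]_T = −(-2) + (0) + (-2) + 2·(1) + (-2) = 0
  I: −[E]_I + [ζ]_I + [ξ_2]_I + 2·[t]_I + [B]_I = −(0) + (2) + (-1) + 2·(0) + (-1) = 0
All base exponents vanish — dimensionless.

yes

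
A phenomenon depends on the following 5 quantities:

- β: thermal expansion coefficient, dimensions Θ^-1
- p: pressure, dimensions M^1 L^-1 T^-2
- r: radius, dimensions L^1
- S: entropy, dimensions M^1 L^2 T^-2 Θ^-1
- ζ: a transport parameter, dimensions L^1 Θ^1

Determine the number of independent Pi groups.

There are 5 variables and 4 base dimensions (M, L, T, Θ).
The dimension matrix has rank 3 (less than 4: the dimension vectors are linearly dependent).
Independent dimensionless groups: 5 − 3 = 2.

2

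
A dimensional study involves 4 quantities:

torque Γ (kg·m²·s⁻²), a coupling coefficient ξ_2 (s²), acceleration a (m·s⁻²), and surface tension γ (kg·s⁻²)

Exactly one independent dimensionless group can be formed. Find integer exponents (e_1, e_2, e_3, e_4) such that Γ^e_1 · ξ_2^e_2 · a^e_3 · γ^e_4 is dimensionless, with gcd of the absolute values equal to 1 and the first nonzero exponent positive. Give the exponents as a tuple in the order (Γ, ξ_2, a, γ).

(1, -2, -2, -1)

M: e_1·(1) + e_2·(0) + e_3·(0) + e_4·(1) = 0
L: e_1·(2) + e_2·(0) + e_3·(1) + e_4·(0) = 0
T: e_1·(-2) + e_2·(2) + e_3·(-2) + e_4·(-2) = 0
Solving this homogeneous linear system for the smallest-integer solution (first nonzero entry positive) gives (1, -2, -2, -1).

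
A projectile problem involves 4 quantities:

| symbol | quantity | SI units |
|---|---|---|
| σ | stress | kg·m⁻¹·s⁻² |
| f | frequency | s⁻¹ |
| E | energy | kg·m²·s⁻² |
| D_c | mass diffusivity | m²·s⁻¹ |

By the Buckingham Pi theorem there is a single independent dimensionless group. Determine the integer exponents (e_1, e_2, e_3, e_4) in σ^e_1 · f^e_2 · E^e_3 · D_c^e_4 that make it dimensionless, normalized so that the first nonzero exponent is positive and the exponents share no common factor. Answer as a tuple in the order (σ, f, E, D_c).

(2, -3, -2, 3)

M: e_1·(1) + e_2·(0) + e_3·(1) + e_4·(0) = 0
L: e_1·(-1) + e_2·(0) + e_3·(2) + e_4·(2) = 0
T: e_1·(-2) + e_2·(-1) + e_3·(-2) + e_4·(-1) = 0
Solving this homogeneous linear system for the smallest-integer solution (first nonzero entry positive) gives (2, -3, -2, 3).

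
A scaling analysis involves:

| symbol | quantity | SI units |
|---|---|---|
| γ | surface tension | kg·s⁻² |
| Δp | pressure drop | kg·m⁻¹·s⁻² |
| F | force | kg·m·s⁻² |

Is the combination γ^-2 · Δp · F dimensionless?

Sum the exponent of each base dimension across the product:
  M: −2·[γ]_M + [Δp]_M + [F]_M = −2·(1) + (1) + (1) = 0
  L: −2·[γ]_L + [Δp]_L + [F]_L = −2·(0) + (-1) + (1) = 0
  T: −2·[γ]_T + [Δp]_T + [F]_T = −2·(-2) + (-2) + (-2) = 0
  Θ: −2·[γ]_Θ + [Δp]_Θ + [F]_Θ = −2·(0) + (0) + (0) = 0
All base exponents vanish — dimensionless.

yes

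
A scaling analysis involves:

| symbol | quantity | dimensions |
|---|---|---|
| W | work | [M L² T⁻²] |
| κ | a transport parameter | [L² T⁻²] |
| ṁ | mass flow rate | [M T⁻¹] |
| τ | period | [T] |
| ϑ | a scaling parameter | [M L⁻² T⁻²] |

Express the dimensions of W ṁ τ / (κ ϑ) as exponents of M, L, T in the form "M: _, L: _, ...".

Collect each base-dimension exponent across the product:
  M: (1) − (0) + (1) + (0) − (1) = 1
  L: (2) − (2) + (0) + (0) − (-2) = 2
  T: (-2) − (-2) + (-1) + (1) − (-2) = 2
So the dimensions are [M L² T²].

M: 1, L: 2, T: 2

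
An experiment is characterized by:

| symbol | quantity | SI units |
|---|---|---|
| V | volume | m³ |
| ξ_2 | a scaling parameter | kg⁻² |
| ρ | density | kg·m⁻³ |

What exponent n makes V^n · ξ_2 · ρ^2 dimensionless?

Balance the L exponent: (3)·n from V, plus (0) + 2·(-3) = -6 from the rest, must sum to zero.
3n − 6 = 0, so n = 2.

2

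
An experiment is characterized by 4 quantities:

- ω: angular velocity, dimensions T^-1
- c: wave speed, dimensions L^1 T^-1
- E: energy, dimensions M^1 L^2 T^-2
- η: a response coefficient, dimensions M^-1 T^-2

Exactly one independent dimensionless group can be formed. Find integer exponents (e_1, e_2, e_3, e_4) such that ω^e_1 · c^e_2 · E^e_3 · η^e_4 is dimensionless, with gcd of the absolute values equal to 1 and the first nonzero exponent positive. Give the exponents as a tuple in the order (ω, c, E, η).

(2, 2, -1, -1)

M: e_1·(0) + e_2·(0) + e_3·(1) + e_4·(-1) = 0
L: e_1·(0) + e_2·(1) + e_3·(2) + e_4·(0) = 0
T: e_1·(-1) + e_2·(-1) + e_3·(-2) + e_4·(-2) = 0
Solving this homogeneous linear system for the smallest-integer solution (first nonzero entry positive) gives (2, 2, -1, -1).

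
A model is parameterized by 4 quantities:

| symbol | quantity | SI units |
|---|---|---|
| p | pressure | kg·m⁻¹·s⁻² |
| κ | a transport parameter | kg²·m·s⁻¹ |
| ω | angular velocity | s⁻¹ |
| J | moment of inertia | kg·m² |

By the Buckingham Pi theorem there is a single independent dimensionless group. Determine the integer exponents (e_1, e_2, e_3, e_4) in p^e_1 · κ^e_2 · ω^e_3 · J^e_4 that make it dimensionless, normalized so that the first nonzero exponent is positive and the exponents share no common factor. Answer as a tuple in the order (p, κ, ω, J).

(1, -1, -1, 1)

M: e_1·(1) + e_2·(2) + e_3·(0) + e_4·(1) = 0
L: e_1·(-1) + e_2·(1) + e_3·(0) + e_4·(2) = 0
T: e_1·(-2) + e_2·(-1) + e_3·(-1) + e_4·(0) = 0
Solving this homogeneous linear system for the smallest-integer solution (first nonzero entry positive) gives (1, -1, -1, 1).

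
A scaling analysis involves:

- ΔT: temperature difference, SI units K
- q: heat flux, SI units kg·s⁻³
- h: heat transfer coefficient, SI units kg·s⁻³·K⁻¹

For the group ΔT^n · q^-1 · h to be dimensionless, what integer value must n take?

1

Balance the Θ exponent: (1)·n from ΔT, plus −(0) + (-1) = -1 from the rest, must sum to zero.
n − 1 = 0, so n = 1.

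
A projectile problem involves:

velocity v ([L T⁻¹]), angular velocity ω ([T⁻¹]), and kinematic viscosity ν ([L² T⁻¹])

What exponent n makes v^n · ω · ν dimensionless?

-2

Balance the L exponent: (1)·n from v, plus (0) + (2) = 2 from the rest, must sum to zero.
n + 2 = 0, so n = -2.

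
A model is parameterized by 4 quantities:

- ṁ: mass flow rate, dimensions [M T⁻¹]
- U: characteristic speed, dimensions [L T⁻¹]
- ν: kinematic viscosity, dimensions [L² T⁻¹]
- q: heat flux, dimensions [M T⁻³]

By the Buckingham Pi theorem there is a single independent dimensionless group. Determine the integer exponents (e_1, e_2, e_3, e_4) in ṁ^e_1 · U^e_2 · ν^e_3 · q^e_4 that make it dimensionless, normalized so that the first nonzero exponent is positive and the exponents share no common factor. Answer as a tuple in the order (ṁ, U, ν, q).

M: e_1·(1) + e_2·(0) + e_3·(0) + e_4·(1) = 0
L: e_1·(0) + e_2·(1) + e_3·(2) + e_4·(0) = 0
T: e_1·(-1) + e_2·(-1) + e_3·(-1) + e_4·(-3) = 0
Solving this homogeneous linear system for the smallest-integer solution (first nonzero entry positive) gives (1, 4, -2, -1).

(1, 4, -2, -1)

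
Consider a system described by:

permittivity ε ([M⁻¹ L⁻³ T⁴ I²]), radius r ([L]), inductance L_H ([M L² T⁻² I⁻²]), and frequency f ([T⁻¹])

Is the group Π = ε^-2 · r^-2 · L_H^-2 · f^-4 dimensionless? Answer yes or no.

Sum the exponent of each base dimension across the product:
  M: −2·[ε]_M − 2·[r]_M − 2·[L_H]_M − 4·[f]_M = −2·(-1) − 2·(0) − 2·(1) − 4·(0) = 0
  L: −2·[ε]_L − 2·[r]_L − 2·[L_H]_L − 4·[f]_L = −2·(-3) − 2·(1) − 2·(2) − 4·(0) = 0
  T: −2·[ε]_T − 2·[r]_T − 2·[L_H]_T − 4·[f]_T = −2·(4) − 2·(0) − 2·(-2) − 4·(-1) = 0
  I: −2·[ε]_I − 2·[r]_I − 2·[L_H]_I − 4·[f]_I = −2·(2) − 2·(0) − 2·(-2) − 4·(0) = 0
All base exponents vanish — dimensionless.

yes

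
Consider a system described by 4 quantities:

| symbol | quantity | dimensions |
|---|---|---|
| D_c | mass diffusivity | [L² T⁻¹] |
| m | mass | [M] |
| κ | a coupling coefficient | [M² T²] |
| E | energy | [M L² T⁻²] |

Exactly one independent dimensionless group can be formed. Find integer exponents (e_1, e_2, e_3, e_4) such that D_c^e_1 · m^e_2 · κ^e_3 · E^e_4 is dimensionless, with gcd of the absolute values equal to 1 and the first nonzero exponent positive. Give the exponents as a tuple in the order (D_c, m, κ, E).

(2, 4, -1, -2)

M: e_1·(0) + e_2·(1) + e_3·(2) + e_4·(1) = 0
L: e_1·(2) + e_2·(0) + e_3·(0) + e_4·(2) = 0
T: e_1·(-1) + e_2·(0) + e_3·(2) + e_4·(-2) = 0
Solving this homogeneous linear system for the smallest-integer solution (first nonzero entry positive) gives (2, 4, -1, -2).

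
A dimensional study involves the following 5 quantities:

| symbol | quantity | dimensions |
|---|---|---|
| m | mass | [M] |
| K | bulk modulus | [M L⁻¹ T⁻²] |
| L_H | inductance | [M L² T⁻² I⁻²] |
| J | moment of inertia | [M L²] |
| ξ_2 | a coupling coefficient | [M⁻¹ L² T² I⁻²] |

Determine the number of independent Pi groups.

There are 5 variables and 4 base dimensions (M, L, T, I).
The dimension matrix has rank 4.
Independent dimensionless groups: 5 − 4 = 1.

1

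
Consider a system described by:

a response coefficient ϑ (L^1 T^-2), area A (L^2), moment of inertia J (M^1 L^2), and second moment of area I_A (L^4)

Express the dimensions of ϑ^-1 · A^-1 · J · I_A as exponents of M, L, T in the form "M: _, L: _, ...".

M: 1, L: 3, T: 2

Collect each base-dimension exponent across the product:
  M: −(0) − (0) + (1) + (0) = 1
  L: −(1) − (2) + (2) + (4) = 3
  T: −(-2) − (0) + (0) + (0) = 2
So the dimensions are [M L³ T²].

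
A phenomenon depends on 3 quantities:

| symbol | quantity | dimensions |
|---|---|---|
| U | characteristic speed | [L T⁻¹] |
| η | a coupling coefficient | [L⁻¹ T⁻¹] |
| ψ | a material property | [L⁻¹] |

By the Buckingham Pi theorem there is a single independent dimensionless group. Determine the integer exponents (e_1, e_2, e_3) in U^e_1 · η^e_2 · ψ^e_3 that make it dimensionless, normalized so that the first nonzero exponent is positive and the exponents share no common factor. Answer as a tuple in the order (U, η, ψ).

(1, -1, 2)

L: e_1·(1) + e_2·(-1) + e_3·(-1) = 0
T: e_1·(-1) + e_2·(-1) + e_3·(0) = 0
Solving this homogeneous linear system for the smallest-integer solution (first nonzero entry positive) gives (1, -1, 2).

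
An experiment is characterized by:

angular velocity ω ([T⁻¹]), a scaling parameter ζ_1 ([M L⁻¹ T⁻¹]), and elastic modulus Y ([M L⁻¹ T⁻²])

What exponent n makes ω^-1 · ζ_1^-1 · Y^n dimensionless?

Balance the M exponent: (1)·n from Y, plus −(0) − (1) = -1 from the rest, must sum to zero.
n − 1 = 0, so n = 1.

1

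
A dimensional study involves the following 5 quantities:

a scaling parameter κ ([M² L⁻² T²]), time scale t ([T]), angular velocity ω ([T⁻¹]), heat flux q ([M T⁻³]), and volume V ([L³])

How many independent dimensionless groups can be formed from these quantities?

There are 5 variables and 3 base dimensions (M, L, T).
The dimension matrix has rank 3.
Independent dimensionless groups: 5 − 3 = 2.

2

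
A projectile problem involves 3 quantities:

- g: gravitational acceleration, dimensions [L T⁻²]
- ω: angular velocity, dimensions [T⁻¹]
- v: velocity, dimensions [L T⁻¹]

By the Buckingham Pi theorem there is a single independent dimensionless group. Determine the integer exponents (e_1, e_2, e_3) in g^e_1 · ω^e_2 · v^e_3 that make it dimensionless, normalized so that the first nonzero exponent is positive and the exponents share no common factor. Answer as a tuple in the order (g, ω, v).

L: e_1·(1) + e_2·(0) + e_3·(1) = 0
T: e_1·(-2) + e_2·(-1) + e_3·(-1) = 0
Solving this homogeneous linear system for the smallest-integer solution (first nonzero entry positive) gives (1, -1, -1).

(1, -1, -1)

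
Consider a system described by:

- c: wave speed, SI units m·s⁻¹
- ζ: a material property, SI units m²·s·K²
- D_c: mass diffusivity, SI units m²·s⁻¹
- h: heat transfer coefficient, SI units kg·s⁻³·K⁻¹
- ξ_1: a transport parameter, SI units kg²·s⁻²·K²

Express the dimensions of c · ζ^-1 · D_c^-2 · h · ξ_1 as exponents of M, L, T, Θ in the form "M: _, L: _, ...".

Collect each base-dimension exponent across the product:
  M: (0) − (0) − 2·(0) + (1) + (2) = 3
  L: (1) − (2) − 2·(2) + (0) + (0) = -5
  T: (-1) − (1) − 2·(-1) + (-3) + (-2) = -5
  Θ: (0) − (2) − 2·(0) + (-1) + (2) = -1
So the dimensions are [M³ L⁻⁵ T⁻⁵ Θ⁻¹].

M: 3, L: -5, T: -5, Θ: -1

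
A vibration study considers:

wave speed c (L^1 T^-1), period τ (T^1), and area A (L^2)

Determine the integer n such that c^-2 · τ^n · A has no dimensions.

Balance the T exponent: (1)·n from τ, plus −2·(-1) + (0) = 2 from the rest, must sum to zero.
n + 2 = 0, so n = -2.

-2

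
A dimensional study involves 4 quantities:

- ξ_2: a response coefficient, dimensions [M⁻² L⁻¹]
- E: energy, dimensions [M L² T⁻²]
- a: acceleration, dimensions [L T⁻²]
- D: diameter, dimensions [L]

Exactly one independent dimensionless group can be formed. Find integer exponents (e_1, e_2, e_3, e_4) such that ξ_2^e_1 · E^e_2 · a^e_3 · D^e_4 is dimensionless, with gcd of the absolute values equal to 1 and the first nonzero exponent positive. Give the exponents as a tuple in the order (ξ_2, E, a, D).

M: e_1·(-2) + e_2·(1) + e_3·(0) + e_4·(0) = 0
L: e_1·(-1) + e_2·(2) + e_3·(1) + e_4·(1) = 0
T: e_1·(0) + e_2·(-2) + e_3·(-2) + e_4·(0) = 0
Solving this homogeneous linear system for the smallest-integer solution (first nonzero entry positive) gives (1, 2, -2, -1).

(1, 2, -2, -1)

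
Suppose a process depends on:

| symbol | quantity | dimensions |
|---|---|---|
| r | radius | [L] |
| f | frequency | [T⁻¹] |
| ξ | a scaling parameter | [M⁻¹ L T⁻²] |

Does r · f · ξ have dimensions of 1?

Sum the exponent of each base dimension across the product:
  M: [r]_M + [f]_M + [ξ]_M = (0) + (0) + (-1) = -1
  L: [r]_L + [f]_L + [ξ]_L = (1) + (0) + (1) = 2
  T: [r]_T + [f]_T + [ξ]_T = (0) + (-1) + (-2) = -3
Net dimensions [M⁻¹ L² T⁻³] ≠ [1] — not dimensionless.

no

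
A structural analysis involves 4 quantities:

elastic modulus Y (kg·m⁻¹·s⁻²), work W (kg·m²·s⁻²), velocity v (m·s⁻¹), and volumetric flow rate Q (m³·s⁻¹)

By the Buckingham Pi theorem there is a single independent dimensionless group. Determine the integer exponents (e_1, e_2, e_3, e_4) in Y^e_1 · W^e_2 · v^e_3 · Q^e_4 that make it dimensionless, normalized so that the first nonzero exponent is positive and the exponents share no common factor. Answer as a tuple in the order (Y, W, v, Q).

(2, -2, -3, 3)

M: e_1·(1) + e_2·(1) + e_3·(0) + e_4·(0) = 0
L: e_1·(-1) + e_2·(2) + e_3·(1) + e_4·(3) = 0
T: e_1·(-2) + e_2·(-2) + e_3·(-1) + e_4·(-1) = 0
Solving this homogeneous linear system for the smallest-integer solution (first nonzero entry positive) gives (2, -2, -3, 3).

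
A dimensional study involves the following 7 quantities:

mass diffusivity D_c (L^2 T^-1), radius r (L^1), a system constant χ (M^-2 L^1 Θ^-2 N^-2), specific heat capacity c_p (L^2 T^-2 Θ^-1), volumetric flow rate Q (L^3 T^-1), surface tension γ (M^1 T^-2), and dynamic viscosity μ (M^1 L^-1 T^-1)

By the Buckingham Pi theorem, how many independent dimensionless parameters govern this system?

2

There are 7 variables and 5 base dimensions (M, L, T, Θ, N).
The dimension matrix has rank 5.
Independent dimensionless groups: 7 − 5 = 2.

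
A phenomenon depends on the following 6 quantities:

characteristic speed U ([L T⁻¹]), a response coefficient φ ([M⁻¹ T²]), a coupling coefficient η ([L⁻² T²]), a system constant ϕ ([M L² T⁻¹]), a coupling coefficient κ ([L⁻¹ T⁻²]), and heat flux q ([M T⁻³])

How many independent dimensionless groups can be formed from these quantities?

There are 6 variables and 3 base dimensions (M, L, T).
The dimension matrix has rank 3.
Independent dimensionless groups: 6 − 3 = 3.

3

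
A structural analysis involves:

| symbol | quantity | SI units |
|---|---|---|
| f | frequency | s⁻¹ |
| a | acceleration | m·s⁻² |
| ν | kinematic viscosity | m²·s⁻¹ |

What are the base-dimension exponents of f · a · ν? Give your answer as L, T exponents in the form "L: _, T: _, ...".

Collect each base-dimension exponent across the product:
  L: (0) + (1) + (2) = 3
  T: (-1) + (-2) + (-1) = -4
So the dimensions are [L³ T⁻⁴].

L: 3, T: -4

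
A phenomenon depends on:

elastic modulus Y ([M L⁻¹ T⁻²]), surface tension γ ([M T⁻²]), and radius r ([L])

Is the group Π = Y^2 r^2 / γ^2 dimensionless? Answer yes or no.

yes

Sum the exponent of each base dimension across the product:
  M: 2·[Y]_M − 2·[γ]_M + 2·[r]_M = 2·(1) − 2·(1) + 2·(0) = 0
  L: 2·[Y]_L − 2·[γ]_L + 2·[r]_L = 2·(-1) − 2·(0) + 2·(1) = 0
  T: 2·[Y]_T − 2·[γ]_T + 2·[r]_T = 2·(-2) − 2·(-2) + 2·(0) = 0
All base exponents vanish — dimensionless.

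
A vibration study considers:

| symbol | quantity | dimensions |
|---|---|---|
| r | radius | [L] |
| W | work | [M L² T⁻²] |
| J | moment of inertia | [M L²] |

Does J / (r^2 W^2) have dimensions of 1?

no

Sum the exponent of each base dimension across the product:
  M: −2·[r]_M − 2·[W]_M + [J]_M = −2·(0) − 2·(1) + (1) = -1
  L: −2·[r]_L − 2·[W]_L + [J]_L = −2·(1) − 2·(2) + (2) = -4
  T: −2·[r]_T − 2·[W]_T + [J]_T = −2·(0) − 2·(-2) + (0) = 4
Net dimensions [M⁻¹ L⁻⁴ T⁴] ≠ [1] — not dimensionless.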